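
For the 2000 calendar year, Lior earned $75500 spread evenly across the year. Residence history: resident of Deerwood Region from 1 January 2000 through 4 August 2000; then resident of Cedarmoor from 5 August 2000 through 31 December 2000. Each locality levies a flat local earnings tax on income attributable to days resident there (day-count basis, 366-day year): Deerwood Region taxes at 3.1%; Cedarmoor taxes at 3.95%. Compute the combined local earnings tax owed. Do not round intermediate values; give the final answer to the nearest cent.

Deerwood Region, 1 January – 4 August 2000: 217 days → $75500 × 3.1% × 217/366 = $1387.6735
Cedarmoor, 5 August – 31 December 2000: 149 days → $75500 × 3.95% × 149/366 = $1214.0854
Total = $2601.7589

$2601.76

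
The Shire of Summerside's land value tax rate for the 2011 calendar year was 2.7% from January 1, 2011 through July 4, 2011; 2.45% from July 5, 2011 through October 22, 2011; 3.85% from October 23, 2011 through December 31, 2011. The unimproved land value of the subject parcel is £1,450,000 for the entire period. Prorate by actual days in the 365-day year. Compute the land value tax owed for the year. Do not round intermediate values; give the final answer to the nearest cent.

£41,255.48

January 1 – July 4, 2011: 185 days at 2.7% → £1,450,000 × 2.7% × 185/365 = £19,843.1507
July 5 – October 22, 2011: 110 days at 2.45% → £1,450,000 × 2.45% × 110/365 = £10,706.1644
October 23 – December 31, 2011: 70 days at 3.85% → £1,450,000 × 3.85% × 70/365 = £10,706.1644
Total = £41,255.4795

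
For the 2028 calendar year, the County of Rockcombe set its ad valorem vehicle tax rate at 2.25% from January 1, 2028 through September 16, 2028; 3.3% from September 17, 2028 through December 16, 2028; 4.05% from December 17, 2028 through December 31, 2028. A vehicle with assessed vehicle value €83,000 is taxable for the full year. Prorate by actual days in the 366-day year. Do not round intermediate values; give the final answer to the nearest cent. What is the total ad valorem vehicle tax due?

January 1 – September 16, 2028: 260 days at 2.25% → €83,000 × 2.25% × 260/366 = €1,326.6393
September 17 – December 16, 2028: 91 days at 3.3% → €83,000 × 3.3% × 91/366 = €681.0082
December 17 – December 31, 2028: 15 days at 4.05% → €83,000 × 4.05% × 15/366 = €137.7664
Total = €2,145.4139

€2,145.41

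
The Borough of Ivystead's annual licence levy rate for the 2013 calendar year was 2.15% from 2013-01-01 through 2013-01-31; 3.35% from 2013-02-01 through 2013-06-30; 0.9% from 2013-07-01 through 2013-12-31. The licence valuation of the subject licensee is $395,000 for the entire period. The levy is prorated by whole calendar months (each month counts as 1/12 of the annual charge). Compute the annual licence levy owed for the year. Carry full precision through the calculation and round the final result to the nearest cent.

2013-01-01 to 2013-01-31: 1 month at 2.15% → $395,000 × 2.15% × 1/12 = $707.7083
2013-02-01 to 2013-06-30: 5 months at 3.35% → $395,000 × 3.35% × 5/12 = $5,513.5417
2013-07-01 to 2013-12-31: 6 months at 0.9% → $395,000 × 0.9% × 6/12 = $1,777.5000
Total = $7,998.7500

$7,998.75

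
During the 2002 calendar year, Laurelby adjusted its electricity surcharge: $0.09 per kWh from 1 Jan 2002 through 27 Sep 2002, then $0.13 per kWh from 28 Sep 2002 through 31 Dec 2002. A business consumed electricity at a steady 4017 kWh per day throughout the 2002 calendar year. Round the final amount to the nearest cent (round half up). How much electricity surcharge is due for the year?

$147,223.05

1 Jan – 27 Sep 2002: 270 days × 4017 kWh/day = 1,084,590 kWh at $0.09/kWh → $97,613.10
28 Sep – 31 Dec 2002: 95 days × 4017 kWh/day = 381,615 kWh at $0.13/kWh → $49,609.95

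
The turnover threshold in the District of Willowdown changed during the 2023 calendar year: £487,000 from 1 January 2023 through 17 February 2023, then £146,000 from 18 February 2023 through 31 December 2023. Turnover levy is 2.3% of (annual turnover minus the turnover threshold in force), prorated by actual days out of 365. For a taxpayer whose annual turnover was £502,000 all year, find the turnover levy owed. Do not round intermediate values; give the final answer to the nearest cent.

£7,156.59

1 January – 17 February 2023: 48 days, exemption £487,000 → (£502,000 − £487,000) × 2.3% × 48/365 = £45.3699
18 February – 31 December 2023: 317 days, exemption £146,000 → (£502,000 − £146,000) × 2.3% × 317/365 = £7,111.2219
Total = £7,156.5918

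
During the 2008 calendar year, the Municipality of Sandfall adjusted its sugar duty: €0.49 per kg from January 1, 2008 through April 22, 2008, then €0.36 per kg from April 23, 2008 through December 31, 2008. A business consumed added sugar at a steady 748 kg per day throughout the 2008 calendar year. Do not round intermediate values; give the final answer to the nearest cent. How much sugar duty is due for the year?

€109544.60

January 1 – April 22, 2008: 113 days × 748 kg/day = 84,524 kg at €0.49/kg → €41416.76
April 23 – December 31, 2008: 253 days × 748 kg/day = 189,244 kg at €0.36/kg → €68127.84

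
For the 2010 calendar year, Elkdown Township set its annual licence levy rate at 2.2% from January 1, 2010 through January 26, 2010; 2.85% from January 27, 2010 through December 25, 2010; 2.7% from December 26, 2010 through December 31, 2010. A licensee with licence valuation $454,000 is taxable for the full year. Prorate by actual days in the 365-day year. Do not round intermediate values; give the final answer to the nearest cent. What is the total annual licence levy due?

January 1 – January 26, 2010: 26 days at 2.2% → $454,000 × 2.2% × 26/365 = $711.4740
January 27 – December 25, 2010: 333 days at 2.85% → $454,000 × 2.85% × 333/365 = $11,804.6219
December 26 – December 31, 2010: 6 days at 2.7% → $454,000 × 2.7% × 6/365 = $201.5014
Total = $12,717.5973

$12,717.60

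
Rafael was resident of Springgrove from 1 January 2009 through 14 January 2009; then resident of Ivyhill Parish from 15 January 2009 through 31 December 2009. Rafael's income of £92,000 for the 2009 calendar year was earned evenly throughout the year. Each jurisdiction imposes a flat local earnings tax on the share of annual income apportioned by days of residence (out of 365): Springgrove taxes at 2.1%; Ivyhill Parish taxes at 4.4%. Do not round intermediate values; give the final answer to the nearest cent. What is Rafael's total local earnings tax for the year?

£3,966.84

Springgrove, 1 January – 14 January 2009: 14 days → £92,000 × 2.1% × 14/365 = £74.1041
Ivyhill Parish, 15 January – 31 December 2009: 351 days → £92,000 × 4.4% × 351/365 = £3,892.7342
Total = £3,966.8384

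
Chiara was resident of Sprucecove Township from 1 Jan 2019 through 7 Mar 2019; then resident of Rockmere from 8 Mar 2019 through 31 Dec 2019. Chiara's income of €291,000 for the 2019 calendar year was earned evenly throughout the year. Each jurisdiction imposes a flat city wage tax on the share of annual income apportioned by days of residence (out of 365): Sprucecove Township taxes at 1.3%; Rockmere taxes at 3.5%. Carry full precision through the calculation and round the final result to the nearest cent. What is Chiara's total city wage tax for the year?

€9,027.38

Sprucecove Township, 1 Jan – 7 Mar 2019: 66 days → €291,000 × 1.3% × 66/365 = €684.0493
Rockmere, 8 Mar – 31 Dec 2019: 299 days → €291,000 × 3.5% × 299/365 = €8,343.3288
Total = €9,027.3781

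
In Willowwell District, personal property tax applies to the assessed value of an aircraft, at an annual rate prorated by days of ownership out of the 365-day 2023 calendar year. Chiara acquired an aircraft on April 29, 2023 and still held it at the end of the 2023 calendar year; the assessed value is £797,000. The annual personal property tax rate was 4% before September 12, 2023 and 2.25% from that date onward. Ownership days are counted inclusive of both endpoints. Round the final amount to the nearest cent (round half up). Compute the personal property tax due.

£17,332.02

April 29 – September 11, 2023: 136 days at 4% → £797,000 × 4% × 136/365 = £11,878.5753
September 12 – December 31, 2023: 111 days at 2.25% → £797,000 × 2.25% × 111/365 = £5,453.4452
Total = £17,332.0205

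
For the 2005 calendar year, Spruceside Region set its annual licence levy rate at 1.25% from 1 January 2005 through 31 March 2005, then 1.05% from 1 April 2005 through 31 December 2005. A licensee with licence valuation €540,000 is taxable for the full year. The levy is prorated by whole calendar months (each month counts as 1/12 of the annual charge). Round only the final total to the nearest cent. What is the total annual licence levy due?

€5,940.00

1 January – 31 March 2005: 3 months at 1.25% → €540,000 × 1.25% × 3/12 = €1,687.5000
1 April – 31 December 2005: 9 months at 1.05% → €540,000 × 1.05% × 9/12 = €4,252.5000
Total = €5,940.0000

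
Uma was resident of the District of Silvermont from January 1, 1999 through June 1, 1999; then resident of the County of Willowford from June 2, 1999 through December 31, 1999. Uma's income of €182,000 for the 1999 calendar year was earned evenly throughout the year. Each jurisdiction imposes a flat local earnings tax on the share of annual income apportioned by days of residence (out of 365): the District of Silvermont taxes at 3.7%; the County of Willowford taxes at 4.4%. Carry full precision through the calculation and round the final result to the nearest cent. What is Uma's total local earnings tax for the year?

€7,477.46

The District of Silvermont, January 1 – June 1, 1999: 152 days → €182,000 × 3.7% × 152/365 = €2,804.2959
The County of Willowford, June 2 – December 31, 1999: 213 days → €182,000 × 4.4% × 213/365 = €4,673.1616
Total = €7,477.4575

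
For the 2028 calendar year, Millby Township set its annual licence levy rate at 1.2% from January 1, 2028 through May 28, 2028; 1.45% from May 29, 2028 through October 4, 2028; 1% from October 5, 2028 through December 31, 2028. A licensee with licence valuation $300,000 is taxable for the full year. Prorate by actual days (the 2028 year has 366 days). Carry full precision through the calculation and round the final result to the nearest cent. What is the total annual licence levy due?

$3,720.08

January 1 – May 28, 2028: 149 days at 1.2% → $300,000 × 1.2% × 149/366 = $1,465.5738
May 29 – October 4, 2028: 129 days at 1.45% → $300,000 × 1.45% × 129/366 = $1,533.1967
October 5 – December 31, 2028: 88 days at 1% → $300,000 × 1% × 88/366 = $721.3115
Total = $3,720.0820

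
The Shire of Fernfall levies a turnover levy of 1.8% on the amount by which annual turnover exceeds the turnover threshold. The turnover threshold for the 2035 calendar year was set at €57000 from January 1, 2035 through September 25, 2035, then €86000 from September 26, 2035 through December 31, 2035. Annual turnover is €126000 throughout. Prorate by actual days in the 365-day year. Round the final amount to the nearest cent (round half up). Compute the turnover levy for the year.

January 1 – September 25, 2035: 268 days, exemption €57000 → (€126000 − €57000) × 1.8% × 268/365 = €911.9342
September 26 – December 31, 2035: 97 days, exemption €86000 → (€126000 − €86000) × 1.8% × 97/365 = €191.3425
Total = €1103.2767

€1103.28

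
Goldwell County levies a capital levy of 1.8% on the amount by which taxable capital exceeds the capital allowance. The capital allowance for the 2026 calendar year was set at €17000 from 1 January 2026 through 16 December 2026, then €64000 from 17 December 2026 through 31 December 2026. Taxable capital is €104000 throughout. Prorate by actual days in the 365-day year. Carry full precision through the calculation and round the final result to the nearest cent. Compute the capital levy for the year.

1 January – 16 December 2026: 350 days, exemption €17000 → (€104000 − €17000) × 1.8% × 350/365 = €1501.6438
17 December – 31 December 2026: 15 days, exemption €64000 → (€104000 − €64000) × 1.8% × 15/365 = €29.5890
Total = €1531.2329

€1531.23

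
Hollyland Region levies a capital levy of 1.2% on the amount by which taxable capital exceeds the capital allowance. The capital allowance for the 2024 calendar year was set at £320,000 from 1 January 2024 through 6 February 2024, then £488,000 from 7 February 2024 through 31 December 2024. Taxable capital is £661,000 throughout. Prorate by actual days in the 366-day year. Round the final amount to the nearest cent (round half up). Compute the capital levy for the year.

1 January – 6 February 2024: 37 days, exemption £320,000 → (£661,000 − £320,000) × 1.2% × 37/366 = £413.6721
7 February – 31 December 2024: 329 days, exemption £488,000 → (£661,000 − £488,000) × 1.2% × 329/366 = £1,866.1311
Total = £2,279.8033

£2,279.80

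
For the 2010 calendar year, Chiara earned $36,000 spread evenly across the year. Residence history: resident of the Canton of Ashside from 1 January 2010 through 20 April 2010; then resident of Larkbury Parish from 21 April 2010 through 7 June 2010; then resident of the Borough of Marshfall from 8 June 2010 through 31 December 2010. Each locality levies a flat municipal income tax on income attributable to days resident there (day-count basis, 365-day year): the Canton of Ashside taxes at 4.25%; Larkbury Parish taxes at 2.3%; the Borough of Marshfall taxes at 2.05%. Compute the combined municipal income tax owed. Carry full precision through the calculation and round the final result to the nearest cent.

The Canton of Ashside, 1 January – 20 April 2010: 110 days → $36,000 × 4.25% × 110/365 = $461.0959
Larkbury Parish, 21 April – 7 June 2010: 48 days → $36,000 × 2.3% × 48/365 = $108.8877
The Borough of Marshfall, 8 June – 31 December 2010: 207 days → $36,000 × 2.05% × 207/365 = $418.5370
Total = $988.5205

$988.52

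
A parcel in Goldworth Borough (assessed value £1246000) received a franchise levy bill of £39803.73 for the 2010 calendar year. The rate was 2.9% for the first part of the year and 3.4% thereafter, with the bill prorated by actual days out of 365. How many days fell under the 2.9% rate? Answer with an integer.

Let d = days at the first rate; then 365 − d days at the second rate.
£1246000 × [2.9%·d + 3.4%·(365−d)] / 365 = £39803.73
Solving gives d = 150, so the new rate took effect on 31 May 2010.

150 days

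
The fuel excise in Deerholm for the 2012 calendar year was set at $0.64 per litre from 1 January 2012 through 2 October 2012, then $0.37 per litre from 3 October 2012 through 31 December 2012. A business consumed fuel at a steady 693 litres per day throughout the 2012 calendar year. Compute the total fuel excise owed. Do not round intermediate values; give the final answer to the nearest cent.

$145488.42

1 January – 2 October 2012: 276 days × 693 litres/day = 191,268 litres at $0.64/litre → $122411.52
3 October – 31 December 2012: 90 days × 693 litres/day = 62,370 litres at $0.37/litre → $23076.90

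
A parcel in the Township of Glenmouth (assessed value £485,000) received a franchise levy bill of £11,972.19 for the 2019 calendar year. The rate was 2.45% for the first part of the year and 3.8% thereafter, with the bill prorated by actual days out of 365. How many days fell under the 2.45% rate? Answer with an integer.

360 days

Let d = days at the first rate; then 365 − d days at the second rate.
£485,000 × [2.45%·d + 3.8%·(365−d)] / 365 = £11,972.19
Solving gives d = 360, so the new rate took effect on 27 December 2019.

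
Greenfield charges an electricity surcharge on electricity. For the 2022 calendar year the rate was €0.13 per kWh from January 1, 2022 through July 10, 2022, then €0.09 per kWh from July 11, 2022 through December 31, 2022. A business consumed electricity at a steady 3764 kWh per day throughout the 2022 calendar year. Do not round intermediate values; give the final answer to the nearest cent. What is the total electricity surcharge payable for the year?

January 1 – July 10, 2022: 191 days × 3764 kWh/day = 718,924 kWh at €0.13/kWh → €93,460.12
July 11 – December 31, 2022: 174 days × 3764 kWh/day = 654,936 kWh at €0.09/kWh → €58,944.24

€152,404.36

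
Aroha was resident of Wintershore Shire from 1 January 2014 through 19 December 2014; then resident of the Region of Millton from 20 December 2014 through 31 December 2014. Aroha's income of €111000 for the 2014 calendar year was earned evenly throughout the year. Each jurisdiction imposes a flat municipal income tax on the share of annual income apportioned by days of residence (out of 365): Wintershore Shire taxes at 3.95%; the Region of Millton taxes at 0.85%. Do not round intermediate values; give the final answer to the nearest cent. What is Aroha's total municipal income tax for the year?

Wintershore Shire, 1 January – 19 December 2014: 353 days → €111000 × 3.95% × 353/365 = €4240.3521
The Region of Millton, 20 December – 31 December 2014: 12 days → €111000 × 0.85% × 12/365 = €31.0192
Total = €4271.3712

€4271.37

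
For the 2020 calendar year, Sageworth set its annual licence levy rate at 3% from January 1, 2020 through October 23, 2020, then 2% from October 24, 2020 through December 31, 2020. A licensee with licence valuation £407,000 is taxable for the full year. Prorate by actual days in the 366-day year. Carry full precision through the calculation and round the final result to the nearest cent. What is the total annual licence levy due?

January 1 – October 23, 2020: 297 days at 3% → £407,000 × 3% × 297/366 = £9,908.1148
October 24 – December 31, 2020: 69 days at 2% → £407,000 × 2% × 69/366 = £1,534.5902
Total = £11,442.7049

£11,442.70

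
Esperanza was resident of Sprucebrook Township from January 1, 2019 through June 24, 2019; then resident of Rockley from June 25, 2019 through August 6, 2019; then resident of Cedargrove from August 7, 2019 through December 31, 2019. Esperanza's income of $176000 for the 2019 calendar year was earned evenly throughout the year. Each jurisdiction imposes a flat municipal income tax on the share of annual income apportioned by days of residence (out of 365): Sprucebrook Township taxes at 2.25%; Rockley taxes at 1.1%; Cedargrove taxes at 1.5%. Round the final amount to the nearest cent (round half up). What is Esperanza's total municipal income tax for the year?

$3189.94

Sprucebrook Township, January 1 – June 24, 2019: 175 days → $176000 × 2.25% × 175/365 = $1898.6301
Rockley, June 25 – August 6, 2019: 43 days → $176000 × 1.1% × 43/365 = $228.0767
Cedargrove, August 7 – December 31, 2019: 147 days → $176000 × 1.5% × 147/365 = $1063.2329
Total = $3189.9397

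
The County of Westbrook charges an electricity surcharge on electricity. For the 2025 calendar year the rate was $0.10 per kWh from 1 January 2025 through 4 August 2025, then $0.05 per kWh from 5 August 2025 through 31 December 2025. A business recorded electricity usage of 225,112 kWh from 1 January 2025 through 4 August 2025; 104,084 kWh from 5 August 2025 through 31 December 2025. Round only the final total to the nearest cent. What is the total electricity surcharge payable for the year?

$27715.40

1 January – 4 August 2025: 225,112 kWh at $0.10/kWh → $22511.20
5 August – 31 December 2025: 104,084 kWh at $0.05/kWh → $5204.20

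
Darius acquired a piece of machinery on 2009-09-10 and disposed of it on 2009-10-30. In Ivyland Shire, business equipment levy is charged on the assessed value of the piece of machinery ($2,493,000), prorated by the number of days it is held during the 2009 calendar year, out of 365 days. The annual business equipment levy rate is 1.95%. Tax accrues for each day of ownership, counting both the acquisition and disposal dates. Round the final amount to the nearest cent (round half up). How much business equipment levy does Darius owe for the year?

Days held (2009-09-10 to 2009-10-30): 51 out of 365
Tax = $2,493,000 × 1.95% × 51/365 = $6,792.5712

$6,792.57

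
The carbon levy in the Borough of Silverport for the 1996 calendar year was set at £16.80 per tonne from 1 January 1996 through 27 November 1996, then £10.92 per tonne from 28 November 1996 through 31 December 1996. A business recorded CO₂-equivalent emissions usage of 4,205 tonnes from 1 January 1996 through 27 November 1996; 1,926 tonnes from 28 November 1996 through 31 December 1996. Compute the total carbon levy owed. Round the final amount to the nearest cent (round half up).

1 January – 27 November 1996: 4,205 tonnes at £16.80/tonne → £70,644.00
28 November – 31 December 1996: 1,926 tonnes at £10.92/tonne → £21,031.92

£91,675.92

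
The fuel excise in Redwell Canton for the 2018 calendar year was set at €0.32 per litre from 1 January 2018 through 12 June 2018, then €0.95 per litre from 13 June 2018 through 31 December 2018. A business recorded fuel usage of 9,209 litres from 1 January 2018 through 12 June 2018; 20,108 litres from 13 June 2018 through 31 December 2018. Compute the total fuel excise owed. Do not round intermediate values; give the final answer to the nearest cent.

1 January – 12 June 2018: 9,209 litres at €0.32/litre → €2946.88
13 June – 31 December 2018: 20,108 litres at €0.95/litre → €19102.60

€22049.48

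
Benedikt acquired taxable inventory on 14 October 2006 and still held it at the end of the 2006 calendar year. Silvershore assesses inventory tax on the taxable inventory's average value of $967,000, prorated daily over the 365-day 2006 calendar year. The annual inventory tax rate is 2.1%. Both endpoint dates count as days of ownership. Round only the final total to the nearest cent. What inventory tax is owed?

$4,395.21

Days held (14 October – 31 December 2006): 79 out of 365
Tax = $967,000 × 2.1% × 79/365 = $4,395.2137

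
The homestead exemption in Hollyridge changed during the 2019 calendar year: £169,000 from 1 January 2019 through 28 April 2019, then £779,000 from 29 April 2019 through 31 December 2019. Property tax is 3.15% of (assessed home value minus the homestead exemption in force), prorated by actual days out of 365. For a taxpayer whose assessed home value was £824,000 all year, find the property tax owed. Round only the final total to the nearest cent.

£7,629.47

1 January – 28 April 2019: 118 days, exemption £169,000 → (£824,000 − £169,000) × 3.15% × 118/365 = £6,670.2329
29 April – 31 December 2019: 247 days, exemption £779,000 → (£824,000 − £779,000) × 3.15% × 247/365 = £959.2397
Total = £7,629.4726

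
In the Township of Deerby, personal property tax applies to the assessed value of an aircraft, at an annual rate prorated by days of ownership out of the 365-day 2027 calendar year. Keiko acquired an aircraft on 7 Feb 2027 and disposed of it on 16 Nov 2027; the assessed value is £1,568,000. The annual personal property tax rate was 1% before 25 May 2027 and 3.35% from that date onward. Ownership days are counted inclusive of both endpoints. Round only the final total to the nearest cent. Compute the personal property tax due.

£29,925.17

7 Feb – 24 May 2027: 107 days at 1% → £1,568,000 × 1% × 107/365 = £4,596.6027
25 May – 16 Nov 2027: 176 days at 3.35% → £1,568,000 × 3.35% × 176/365 = £25,328.5699
Total = £29,925.1726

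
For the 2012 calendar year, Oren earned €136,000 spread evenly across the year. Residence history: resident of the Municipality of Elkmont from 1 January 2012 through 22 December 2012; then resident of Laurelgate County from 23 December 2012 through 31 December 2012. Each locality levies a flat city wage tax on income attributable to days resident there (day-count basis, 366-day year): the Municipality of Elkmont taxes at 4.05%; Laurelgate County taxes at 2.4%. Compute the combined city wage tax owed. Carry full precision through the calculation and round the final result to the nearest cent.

The Municipality of Elkmont, 1 January – 22 December 2012: 357 days → €136,000 × 4.05% × 357/366 = €5,372.5574
Laurelgate County, 23 December – 31 December 2012: 9 days → €136,000 × 2.4% × 9/366 = €80.2623
Total = €5,452.8197

€5,452.82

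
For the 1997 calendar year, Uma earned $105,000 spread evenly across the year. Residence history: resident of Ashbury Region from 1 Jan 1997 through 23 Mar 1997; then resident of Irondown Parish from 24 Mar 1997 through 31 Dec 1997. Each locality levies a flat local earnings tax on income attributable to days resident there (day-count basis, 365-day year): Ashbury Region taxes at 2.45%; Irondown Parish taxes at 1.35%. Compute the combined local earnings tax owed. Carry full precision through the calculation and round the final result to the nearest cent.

$1,676.98

Ashbury Region, 1 Jan – 23 Mar 1997: 82 days → $105,000 × 2.45% × 82/365 = $577.9315
Irondown Parish, 24 Mar – 31 Dec 1997: 283 days → $105,000 × 1.35% × 283/365 = $1,099.0479
Total = $1,676.9795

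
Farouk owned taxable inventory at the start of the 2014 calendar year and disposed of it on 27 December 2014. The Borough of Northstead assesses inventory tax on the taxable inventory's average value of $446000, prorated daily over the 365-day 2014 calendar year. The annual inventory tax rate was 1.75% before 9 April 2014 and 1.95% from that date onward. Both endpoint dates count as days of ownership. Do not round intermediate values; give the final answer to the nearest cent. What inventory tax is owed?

$8362.19

1 January – 8 April 2014: 98 days at 1.75% → $446000 × 1.75% × 98/365 = $2095.5890
9 April – 27 December 2014: 263 days at 1.95% → $446000 × 1.95% × 263/365 = $6266.6055
Total = $8362.1945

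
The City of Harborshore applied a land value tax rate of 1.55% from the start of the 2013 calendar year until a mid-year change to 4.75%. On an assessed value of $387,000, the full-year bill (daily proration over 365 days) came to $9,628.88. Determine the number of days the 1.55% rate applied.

258 days

Let d = days at the first rate; then 365 − d days at the second rate.
$387,000 × [1.55%·d + 4.75%·(365−d)] / 365 = $9,628.88
Solving gives d = 258, so the new rate took effect on September 16, 2013.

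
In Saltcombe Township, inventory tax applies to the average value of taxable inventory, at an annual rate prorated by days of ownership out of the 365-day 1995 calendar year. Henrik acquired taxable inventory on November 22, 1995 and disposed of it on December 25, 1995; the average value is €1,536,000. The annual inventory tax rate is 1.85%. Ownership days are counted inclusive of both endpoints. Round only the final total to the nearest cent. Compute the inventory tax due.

€2,646.97

Days held (November 22 – December 25, 1995): 34 out of 365
Tax = €1,536,000 × 1.85% × 34/365 = €2,646.9699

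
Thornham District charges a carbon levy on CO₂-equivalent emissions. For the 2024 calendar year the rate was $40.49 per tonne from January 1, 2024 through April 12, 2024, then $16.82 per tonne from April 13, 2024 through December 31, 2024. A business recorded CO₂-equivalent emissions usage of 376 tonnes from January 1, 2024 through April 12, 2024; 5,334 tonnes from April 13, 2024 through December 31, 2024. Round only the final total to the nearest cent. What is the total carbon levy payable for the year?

January 1 – April 12, 2024: 376 tonnes at $40.49/tonne → $15224.24
April 13 – December 31, 2024: 5,334 tonnes at $16.82/tonne → $89717.88

$104942.12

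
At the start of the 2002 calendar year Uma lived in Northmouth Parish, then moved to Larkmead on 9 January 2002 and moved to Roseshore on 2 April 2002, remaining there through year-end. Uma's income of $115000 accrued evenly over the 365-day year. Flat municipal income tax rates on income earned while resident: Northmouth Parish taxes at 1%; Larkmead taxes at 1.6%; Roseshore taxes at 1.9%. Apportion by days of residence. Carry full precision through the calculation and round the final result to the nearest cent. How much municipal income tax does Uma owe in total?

Northmouth Parish, 1 January – 8 January 2002: 8 days → $115000 × 1% × 8/365 = $25.2055
Larkmead, 9 January – 1 April 2002: 83 days → $115000 × 1.6% × 83/365 = $418.4110
Roseshore, 2 April – 31 December 2002: 274 days → $115000 × 1.9% × 274/365 = $1640.2466
Total = $2083.8630

$2083.86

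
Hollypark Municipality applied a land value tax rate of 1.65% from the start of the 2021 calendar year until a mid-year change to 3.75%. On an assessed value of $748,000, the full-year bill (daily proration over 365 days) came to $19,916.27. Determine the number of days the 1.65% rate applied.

189 days

Let d = days at the first rate; then 365 − d days at the second rate.
$748,000 × [1.65%·d + 3.75%·(365−d)] / 365 = $19,916.27
Solving gives d = 189, so the new rate took effect on 9 Jul 2021.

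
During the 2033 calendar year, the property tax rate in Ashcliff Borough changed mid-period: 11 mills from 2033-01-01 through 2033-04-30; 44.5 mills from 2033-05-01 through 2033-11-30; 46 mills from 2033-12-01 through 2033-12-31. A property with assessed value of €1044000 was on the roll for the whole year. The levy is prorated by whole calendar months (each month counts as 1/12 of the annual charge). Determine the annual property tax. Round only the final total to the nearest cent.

€34930.50

2033-01-01 to 2033-04-30: 4 months at 11 mills → €1044000 × 1.1% × 4/12 = €3828.0000
2033-05-01 to 2033-11-30: 7 months at 44.5 mills → €1044000 × 4.45% × 7/12 = €27100.5000
2033-12-01 to 2033-12-31: 1 month at 46 mills → €1044000 × 4.6% × 1/12 = €4002.0000
Total = €34930.5000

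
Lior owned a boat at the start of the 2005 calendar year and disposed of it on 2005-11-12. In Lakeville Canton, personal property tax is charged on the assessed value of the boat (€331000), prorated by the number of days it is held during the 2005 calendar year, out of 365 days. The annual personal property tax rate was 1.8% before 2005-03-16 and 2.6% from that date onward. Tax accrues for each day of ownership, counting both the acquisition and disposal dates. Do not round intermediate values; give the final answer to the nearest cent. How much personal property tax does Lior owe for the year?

2005-01-01 to 2005-03-15: 74 days at 1.8% → €331000 × 1.8% × 74/365 = €1207.9233
2005-03-16 to 2005-11-12: 242 days at 2.6% → €331000 × 2.6% × 242/365 = €5705.8959
Total = €6913.8192

€6913.82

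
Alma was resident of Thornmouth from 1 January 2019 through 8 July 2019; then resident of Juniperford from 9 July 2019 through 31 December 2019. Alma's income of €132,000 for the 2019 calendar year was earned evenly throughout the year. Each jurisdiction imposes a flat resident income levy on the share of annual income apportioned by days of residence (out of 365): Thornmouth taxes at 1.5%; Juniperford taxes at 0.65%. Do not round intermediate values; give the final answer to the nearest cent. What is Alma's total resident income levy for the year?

Thornmouth, 1 January – 8 July 2019: 189 days → €132,000 × 1.5% × 189/365 = €1,025.2603
Juniperford, 9 July – 31 December 2019: 176 days → €132,000 × 0.65% × 176/365 = €413.7205
Total = €1,438.9808

€1,438.98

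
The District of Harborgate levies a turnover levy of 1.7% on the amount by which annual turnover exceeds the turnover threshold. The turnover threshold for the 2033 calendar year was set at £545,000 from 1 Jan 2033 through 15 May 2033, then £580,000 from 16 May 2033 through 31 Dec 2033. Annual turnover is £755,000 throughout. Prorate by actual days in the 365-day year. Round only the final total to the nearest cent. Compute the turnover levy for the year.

1 Jan – 15 May 2033: 135 days, exemption £545,000 → (£755,000 − £545,000) × 1.7% × 135/365 = £1,320.4110
16 May – 31 Dec 2033: 230 days, exemption £580,000 → (£755,000 − £580,000) × 1.7% × 230/365 = £1,874.6575
Total = £3,195.0685

£3,195.07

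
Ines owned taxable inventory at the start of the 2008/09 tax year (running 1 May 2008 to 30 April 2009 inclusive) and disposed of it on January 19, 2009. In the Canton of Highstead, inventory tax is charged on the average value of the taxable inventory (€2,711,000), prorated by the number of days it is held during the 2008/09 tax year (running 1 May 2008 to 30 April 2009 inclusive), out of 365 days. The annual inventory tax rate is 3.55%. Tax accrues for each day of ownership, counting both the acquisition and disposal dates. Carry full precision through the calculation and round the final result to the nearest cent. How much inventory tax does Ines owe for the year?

Days held (May 1, 2008 – January 19, 2009): 264 out of 365
Tax = €2,711,000 × 3.55% × 264/365 = €69,609.5671

€69,609.57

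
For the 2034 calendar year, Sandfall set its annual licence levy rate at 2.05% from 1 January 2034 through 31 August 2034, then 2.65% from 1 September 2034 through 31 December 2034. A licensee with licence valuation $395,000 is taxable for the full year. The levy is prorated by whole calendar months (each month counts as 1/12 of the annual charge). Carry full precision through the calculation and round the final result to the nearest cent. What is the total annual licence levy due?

$8,887.50

1 January – 31 August 2034: 8 months at 2.05% → $395,000 × 2.05% × 8/12 = $5,398.3333
1 September – 31 December 2034: 4 months at 2.65% → $395,000 × 2.65% × 4/12 = $3,489.1667
Total = $8,887.5000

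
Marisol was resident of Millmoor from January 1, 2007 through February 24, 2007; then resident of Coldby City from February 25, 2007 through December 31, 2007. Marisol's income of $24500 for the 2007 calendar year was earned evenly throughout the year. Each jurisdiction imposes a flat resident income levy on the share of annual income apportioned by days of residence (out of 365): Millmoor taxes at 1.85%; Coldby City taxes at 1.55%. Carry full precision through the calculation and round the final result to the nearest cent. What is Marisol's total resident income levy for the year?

$390.83

Millmoor, January 1 – February 24, 2007: 55 days → $24500 × 1.85% × 55/365 = $68.2979
Coldby City, February 25 – December 31, 2007: 310 days → $24500 × 1.55% × 310/365 = $322.5274
Total = $390.8253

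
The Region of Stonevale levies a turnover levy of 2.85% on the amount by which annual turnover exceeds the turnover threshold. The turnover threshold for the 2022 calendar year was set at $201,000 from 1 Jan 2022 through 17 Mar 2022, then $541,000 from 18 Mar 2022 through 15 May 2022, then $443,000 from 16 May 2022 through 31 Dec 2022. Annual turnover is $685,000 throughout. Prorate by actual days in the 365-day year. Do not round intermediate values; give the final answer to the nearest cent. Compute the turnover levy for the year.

$7,881.62

1 Jan – 17 Mar 2022: 76 days, exemption $201,000 → ($685,000 − $201,000) × 2.85% × 76/365 = $2,872.1753
18 Mar – 15 May 2022: 59 days, exemption $541,000 → ($685,000 − $541,000) × 2.85% × 59/365 = $663.3863
16 May – 31 Dec 2022: 230 days, exemption $443,000 → ($685,000 − $443,000) × 2.85% × 230/365 = $4,346.0548
Total = $7,881.6164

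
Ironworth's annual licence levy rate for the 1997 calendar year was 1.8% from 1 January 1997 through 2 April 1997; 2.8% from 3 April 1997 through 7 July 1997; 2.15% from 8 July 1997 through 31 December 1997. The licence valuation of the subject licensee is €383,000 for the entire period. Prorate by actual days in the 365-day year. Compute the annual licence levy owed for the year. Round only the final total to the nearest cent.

1 January – 2 April 1997: 92 days at 1.8% → €383,000 × 1.8% × 92/365 = €1,737.6658
3 April – 7 July 1997: 96 days at 2.8% → €383,000 × 2.8% × 96/365 = €2,820.5589
8 July – 31 December 1997: 177 days at 2.15% → €383,000 × 2.15% × 177/365 = €3,993.1685
Total = €8,551.3932

€8,551.39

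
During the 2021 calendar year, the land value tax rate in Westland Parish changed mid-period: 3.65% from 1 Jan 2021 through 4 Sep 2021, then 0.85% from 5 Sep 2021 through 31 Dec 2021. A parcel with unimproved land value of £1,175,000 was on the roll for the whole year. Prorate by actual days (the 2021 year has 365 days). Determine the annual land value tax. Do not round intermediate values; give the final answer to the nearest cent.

1 Jan – 4 Sep 2021: 247 days at 3.65% → £1,175,000 × 3.65% × 247/365 = £29,022.5000
5 Sep – 31 Dec 2021: 118 days at 0.85% → £1,175,000 × 0.85% × 118/365 = £3,228.8356
Total = £32,251.3356

£32,251.34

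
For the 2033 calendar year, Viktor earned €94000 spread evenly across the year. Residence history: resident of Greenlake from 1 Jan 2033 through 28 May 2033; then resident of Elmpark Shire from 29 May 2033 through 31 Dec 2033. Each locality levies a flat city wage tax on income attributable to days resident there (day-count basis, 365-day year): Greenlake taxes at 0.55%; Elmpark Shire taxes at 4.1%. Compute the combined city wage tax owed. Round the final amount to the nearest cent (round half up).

Greenlake, 1 Jan – 28 May 2033: 148 days → €94000 × 0.55% × 148/365 = €209.6329
Elmpark Shire, 29 May – 31 Dec 2033: 217 days → €94000 × 4.1% × 217/365 = €2291.2822
Total = €2500.9151

€2500.92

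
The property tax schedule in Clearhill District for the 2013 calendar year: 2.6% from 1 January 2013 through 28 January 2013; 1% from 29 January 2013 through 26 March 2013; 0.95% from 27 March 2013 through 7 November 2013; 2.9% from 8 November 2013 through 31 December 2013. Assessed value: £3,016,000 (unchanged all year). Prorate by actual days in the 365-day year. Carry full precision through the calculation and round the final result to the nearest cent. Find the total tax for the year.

1 January – 28 January 2013: 28 days at 2.6% → £3,016,000 × 2.6% × 28/365 = £6,015.4740
29 January – 26 March 2013: 57 days at 1% → £3,016,000 × 1% × 57/365 = £4,709.9178
27 March – 7 November 2013: 226 days at 0.95% → £3,016,000 × 0.95% × 226/365 = £17,740.6904
8 November – 31 December 2013: 54 days at 2.9% → £3,016,000 × 2.9% × 54/365 = £12,939.8795
Total = £41,405.9616

£41,405.96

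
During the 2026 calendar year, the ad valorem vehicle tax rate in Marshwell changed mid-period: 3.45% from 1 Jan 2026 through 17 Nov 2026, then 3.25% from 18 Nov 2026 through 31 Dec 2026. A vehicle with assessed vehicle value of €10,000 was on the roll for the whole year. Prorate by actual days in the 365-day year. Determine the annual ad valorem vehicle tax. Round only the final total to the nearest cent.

1 Jan – 17 Nov 2026: 321 days at 3.45% → €10,000 × 3.45% × 321/365 = €303.4110
18 Nov – 31 Dec 2026: 44 days at 3.25% → €10,000 × 3.25% × 44/365 = €39.1781
Total = €342.5890

€342.59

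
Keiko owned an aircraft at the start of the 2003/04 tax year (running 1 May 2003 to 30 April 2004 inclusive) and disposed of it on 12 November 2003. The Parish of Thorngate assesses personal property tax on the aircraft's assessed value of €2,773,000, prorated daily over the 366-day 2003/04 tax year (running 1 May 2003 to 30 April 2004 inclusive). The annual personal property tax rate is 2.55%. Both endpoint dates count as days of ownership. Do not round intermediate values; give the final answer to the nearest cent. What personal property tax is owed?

€37,867.36

Days held (1 May – 12 November 2003): 196 out of 366
Tax = €2,773,000 × 2.55% × 196/366 = €37,867.3607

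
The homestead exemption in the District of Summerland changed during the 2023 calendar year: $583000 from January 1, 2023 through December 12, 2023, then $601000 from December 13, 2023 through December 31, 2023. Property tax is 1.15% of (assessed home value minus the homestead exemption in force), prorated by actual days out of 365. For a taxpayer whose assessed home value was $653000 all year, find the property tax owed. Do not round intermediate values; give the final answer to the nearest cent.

$794.22

January 1 – December 12, 2023: 346 days, exemption $583000 → ($653000 − $583000) × 1.15% × 346/365 = $763.0959
December 13 – December 31, 2023: 19 days, exemption $601000 → ($653000 − $601000) × 1.15% × 19/365 = $31.1288
Total = $794.2247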